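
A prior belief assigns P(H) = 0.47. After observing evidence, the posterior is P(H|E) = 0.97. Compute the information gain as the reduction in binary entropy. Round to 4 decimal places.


H(prior) = -0.47*log2(0.47) - 0.53*log2(0.53)
= 0.9974
H(post) = -0.97*log2(0.97) - 0.03*log2(0.03)
= 0.1944
IG = 0.9974 - 0.1944 = 0.803

0.803


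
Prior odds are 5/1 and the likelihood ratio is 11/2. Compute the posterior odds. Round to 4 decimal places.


Posterior odds = prior odds * likelihood ratio
= (5/1) * (11/2)
= 55 / 2
= 27.5

27.5


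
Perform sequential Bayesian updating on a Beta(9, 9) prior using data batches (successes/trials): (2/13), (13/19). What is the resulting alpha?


Accumulate successes: 15
Posterior alpha = prior alpha + sum of successes
= 9 + 15 = 24

24


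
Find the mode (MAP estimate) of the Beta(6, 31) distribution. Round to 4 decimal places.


For Beta(a,b) with a,b > 1:
Mode = (a-1)/(a+b-2) = (6-1)/(37-2)
= 5/35 = 0.1429

0.1429


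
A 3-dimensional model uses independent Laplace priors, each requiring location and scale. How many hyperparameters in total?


Per parameter: 2 (location and scale).
Total = 3 * 2 = 6

6


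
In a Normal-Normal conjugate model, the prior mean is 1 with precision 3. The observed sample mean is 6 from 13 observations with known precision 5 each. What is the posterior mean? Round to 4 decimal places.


Posterior precision = tau0 + n*tau = 3 + 13*5 = 68
Posterior mean = (tau0*mu0 + n*tau*xbar) / posterior_precision
= (3*1 + 13*5*6) / 68
= 393 / 68 = 5.7794

5.7794


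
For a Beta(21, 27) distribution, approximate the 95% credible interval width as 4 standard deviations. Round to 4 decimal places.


Variance of Beta(a,b) = ab / ((a+b)^2 * (a+b+1))
= 21*27 / ((48)^2 * 49)
= 0.005
SD = sqrt(0.005) = 0.0709
Width = 4 * SD = 0.2835

0.2835


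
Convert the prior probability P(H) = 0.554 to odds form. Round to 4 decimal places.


P(not H) = 1 - 0.554 = 0.446
Odds = 0.554 / 0.446 = 1.2422

1.2422


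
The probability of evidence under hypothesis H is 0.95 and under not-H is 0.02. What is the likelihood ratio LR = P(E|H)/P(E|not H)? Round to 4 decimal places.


LR = 0.95 / 0.02
= 47.5

47.5


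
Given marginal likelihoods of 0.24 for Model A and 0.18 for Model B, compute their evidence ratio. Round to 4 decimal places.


Ratio = ML(A) / ML(B) = 0.24/0.18
= 1.3333

1.3333


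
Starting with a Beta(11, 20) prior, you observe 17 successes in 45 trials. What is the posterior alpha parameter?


For a Beta-Binomial conjugate model:
Posterior alpha = prior alpha + number of successes
= 11 + 17 = 28

28


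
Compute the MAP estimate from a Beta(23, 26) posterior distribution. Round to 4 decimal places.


MAP = mode of Beta distribution
= (alpha - 1)/(alpha + beta - 2)
= (23-1)/(23+26-2)
= 22/47 = 0.4681

0.4681


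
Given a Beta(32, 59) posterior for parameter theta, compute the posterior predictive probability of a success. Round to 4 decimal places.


For a Beta-Bernoulli model, the predictive probability is the mean:
P(success) = 32/(32+59) = 32/91 = 0.3516

0.3516


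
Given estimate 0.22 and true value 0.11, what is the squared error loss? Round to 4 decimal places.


Squared error = (estimate - true)^2
Difference = 0.11
Loss = 0.11^2 = 0.0121

0.0121


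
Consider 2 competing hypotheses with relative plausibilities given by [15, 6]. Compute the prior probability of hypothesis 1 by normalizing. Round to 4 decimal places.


Sum of weights = 15 + 6 = 21
Normalized prior for H1 = 15 / 21
= 0.7143

0.7143


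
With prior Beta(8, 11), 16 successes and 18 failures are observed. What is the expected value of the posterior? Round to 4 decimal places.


Posterior = Beta(24, 29)
E[theta] = alpha/(alpha+beta)
= 24/53 = 0.4528

0.4528


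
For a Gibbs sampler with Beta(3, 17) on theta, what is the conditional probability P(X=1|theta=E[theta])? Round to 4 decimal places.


E[theta] = 3/(3+17) = 0.15
P(X=1|theta) = theta = 0.15

0.15


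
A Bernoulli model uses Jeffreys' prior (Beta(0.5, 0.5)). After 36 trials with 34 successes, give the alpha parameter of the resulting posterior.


Posterior = Beta(prior_alpha + successes, prior_beta + failures)
= Beta(0.5 + 34, 0.5 + 2)
Posterior alpha = 0.5 + k = 0.5 + 34 = 34.5

34.5


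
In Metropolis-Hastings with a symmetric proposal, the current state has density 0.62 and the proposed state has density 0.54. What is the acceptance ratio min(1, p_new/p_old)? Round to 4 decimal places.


Ratio = p_new / p_old = 0.54 / 0.62 = 0.871
Acceptance = min(1, 0.871) = 0.871

0.871


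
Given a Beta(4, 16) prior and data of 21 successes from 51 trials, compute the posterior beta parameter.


Number of failures = 51 - 21 = 30
Posterior beta = 16 + 30 = 46

46


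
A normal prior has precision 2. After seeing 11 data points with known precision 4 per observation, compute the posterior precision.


In the conjugate normal model, precisions add:
tau_posterior = tau_prior + n * tau_data
= 2 + 11*4 = 46

46


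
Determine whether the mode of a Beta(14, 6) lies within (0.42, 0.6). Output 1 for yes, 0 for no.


First find the mode: (a-1)/(a+b-2) = 0.7222
Is 0.7222 in (0.42, 0.6)? 0

0


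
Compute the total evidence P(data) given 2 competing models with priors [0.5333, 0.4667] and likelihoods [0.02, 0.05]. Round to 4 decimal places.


Marginal likelihood = sum P(model_i) * P(data|model_i)
Model 1: 0.5333 * 0.02 = 0.0107
Model 2: 0.4667 * 0.05 = 0.0233
Total = 0.034

0.034


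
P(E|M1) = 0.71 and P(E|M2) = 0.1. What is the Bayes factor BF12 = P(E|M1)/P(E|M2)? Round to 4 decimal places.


Bayes factor BF12 = P(E|M1) / P(E|M2)
= 0.71 / 0.1
= 7.1

7.1


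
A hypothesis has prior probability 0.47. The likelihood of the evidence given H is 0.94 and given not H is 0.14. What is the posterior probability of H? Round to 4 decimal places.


Using Bayes' theorem:
P(E) = 0.47 * 0.94 + 0.53 * 0.14
P(E) = 0.516
P(H|E) = (0.47 * 0.94) / 0.516 = 0.8562

0.8562


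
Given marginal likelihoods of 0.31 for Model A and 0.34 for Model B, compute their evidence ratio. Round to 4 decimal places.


Ratio = ML(A) / ML(B) = 0.31/0.34
= 0.9118

0.9118


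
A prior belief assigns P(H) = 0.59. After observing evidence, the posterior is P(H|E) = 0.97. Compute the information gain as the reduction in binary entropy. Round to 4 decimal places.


H(prior) = -0.59*log2(0.59) - 0.41*log2(0.41)
= 0.9765
H(post) = -0.97*log2(0.97) - 0.03*log2(0.03)
= 0.1944
IG = 0.9765 - 0.1944 = 0.7821

0.7821


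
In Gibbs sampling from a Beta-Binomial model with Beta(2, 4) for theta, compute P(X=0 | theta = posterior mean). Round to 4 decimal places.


Posterior mean = alpha/(alpha+beta) = 2/6 = 0.3333
P(X=0|theta=mean) = 1 - theta = 0.6667

0.6667


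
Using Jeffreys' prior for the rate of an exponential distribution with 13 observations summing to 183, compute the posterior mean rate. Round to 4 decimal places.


Jeffreys' prior leads to posterior Gamma(13, 183).
Mean = 13/183 = 0.071

0.071


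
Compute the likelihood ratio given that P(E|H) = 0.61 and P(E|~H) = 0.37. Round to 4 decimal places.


LR = P(E|H) / P(E|~H)
= 0.61 / 0.37 = 1.6486

1.6486


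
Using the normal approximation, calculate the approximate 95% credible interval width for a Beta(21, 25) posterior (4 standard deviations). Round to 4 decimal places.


Var(Beta) = 21*25/(46^2 * 47) = 0.0053
SD = 0.0727
Width ~ 4*SD = 0.2906

0.2906


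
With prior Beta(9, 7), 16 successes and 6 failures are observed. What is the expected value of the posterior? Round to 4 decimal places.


Posterior = Beta(25, 13)
E[theta] = alpha/(alpha+beta)
= 25/38 = 0.6579

0.6579


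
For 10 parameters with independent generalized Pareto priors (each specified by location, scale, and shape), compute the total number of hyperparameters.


A generalized Pareto prior has 3 hyperparameters per parameter.
Total = 10 * 3 = 30

30


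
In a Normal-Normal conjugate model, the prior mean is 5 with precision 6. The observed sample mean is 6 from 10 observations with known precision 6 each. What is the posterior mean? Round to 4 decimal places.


Posterior precision = tau0 + n*tau = 6 + 10*6 = 66
Posterior mean = (tau0*mu0 + n*tau*xbar) / posterior_precision
= (6*5 + 10*6*6) / 66
= 390 / 66 = 5.9091

5.9091


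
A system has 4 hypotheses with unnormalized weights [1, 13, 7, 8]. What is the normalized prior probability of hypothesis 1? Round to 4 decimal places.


The normalized prior is the weight divided by the total.
Total weight = 29
P(H1) = 1 / 29 = 0.0345

0.0345


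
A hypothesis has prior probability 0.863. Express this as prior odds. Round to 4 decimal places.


Odds = P(H) / P(not H) = 0.863 / 0.137
= 6.2993

6.2993


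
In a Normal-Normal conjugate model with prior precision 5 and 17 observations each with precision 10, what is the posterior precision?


Posterior precision = prior precision + n * observation precision
= 5 + 17 * 10
= 5 + 170 = 175

175


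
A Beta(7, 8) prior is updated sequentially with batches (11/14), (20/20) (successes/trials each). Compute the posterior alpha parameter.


Sequential conjugate updating is equivalent to a single batch update.
Total successes across all batches = 31
alpha_posterior = alpha_prior + total_successes = 7 + 31
= 38

38


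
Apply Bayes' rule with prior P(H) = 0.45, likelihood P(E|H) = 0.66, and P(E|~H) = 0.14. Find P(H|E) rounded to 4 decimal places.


Step 1: Compute marginal P(E) = P(E|H)P(H) + P(E|~H)P(~H)
= 0.66*0.45 + 0.14*0.55 = 0.374
Step 2: P(H|E) = P(E|H)P(H)/P(E) = 0.297/0.374
= 0.7941

0.7941


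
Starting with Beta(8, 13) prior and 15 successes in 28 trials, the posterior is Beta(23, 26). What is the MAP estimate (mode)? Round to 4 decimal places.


The mode of Beta(a, b) when a > 1 and b > 1 is (a-1)/(a+b-2)
= (23 - 1) / (23 + 26 - 2)
= 22 / 47
= 0.4681

0.4681


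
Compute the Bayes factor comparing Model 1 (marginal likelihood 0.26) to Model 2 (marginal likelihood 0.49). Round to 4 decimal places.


BF12 = marginal likelihood of M1 / marginal likelihood of M2
= 0.26/0.49
= 0.5306

0.5306


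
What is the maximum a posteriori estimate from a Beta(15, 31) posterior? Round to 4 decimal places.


The MAP estimate equals the mode of the distribution.
Mode of Beta(a,b) = (a-1)/(a+b-2)
= 14/44
= 0.3182

0.3182


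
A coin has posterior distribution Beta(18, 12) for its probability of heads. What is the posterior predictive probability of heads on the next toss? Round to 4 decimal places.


Posterior predictive = E[theta] = alpha/(alpha+beta)
= 18/30
= 0.6

0.6


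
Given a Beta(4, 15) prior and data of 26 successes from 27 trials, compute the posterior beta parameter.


Number of failures = 27 - 26 = 1
Posterior beta = 15 + 1 = 16

16


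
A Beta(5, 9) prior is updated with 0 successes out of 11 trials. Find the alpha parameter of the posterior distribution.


In the Beta-Binomial conjugate update:
alpha_post = alpha_prior + successes
= 5 + 0
= 5

5


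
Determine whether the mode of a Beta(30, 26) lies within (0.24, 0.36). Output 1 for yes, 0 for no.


First find the mode: (a-1)/(a+b-2) = 0.537
Is 0.537 in (0.24, 0.36)? 0

0


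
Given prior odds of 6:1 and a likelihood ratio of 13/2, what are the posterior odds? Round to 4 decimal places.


Posterior odds = prior odds * LR
Prior odds = 6/1 = 6.0
LR = 13/2 = 6.5
Posterior odds = 6.0 * 6.5 = 39.0

39.0


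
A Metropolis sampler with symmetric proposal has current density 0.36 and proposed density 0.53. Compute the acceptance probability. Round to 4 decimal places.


For symmetric proposals, acceptance = min(1, pi(x*)/pi(x))
= min(1, 0.53/0.36)
= min(1, 1.4722) = 1.0

1.0


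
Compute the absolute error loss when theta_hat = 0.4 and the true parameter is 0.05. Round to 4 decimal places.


L = |theta_hat - theta_true|
= |0.4 - 0.05| = 0.35

0.35


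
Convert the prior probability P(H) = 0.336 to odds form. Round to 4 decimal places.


P(not H) = 1 - 0.336 = 0.664
Odds = 0.336 / 0.664 = 0.506

0.506


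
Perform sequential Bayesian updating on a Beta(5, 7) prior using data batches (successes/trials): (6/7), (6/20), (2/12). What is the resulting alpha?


Accumulate successes: 14
Posterior alpha = prior alpha + sum of successes
= 5 + 14 = 19

19


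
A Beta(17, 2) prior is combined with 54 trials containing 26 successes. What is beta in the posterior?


In conjugate updating:
beta_posterior = beta_prior + (n - k)
= 2 + (54 - 26)
= 2 + 28 = 30

30


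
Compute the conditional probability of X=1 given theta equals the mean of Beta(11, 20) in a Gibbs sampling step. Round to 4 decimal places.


Mean of Beta(11, 20) = 0.3548
P(X=1 | theta=0.3548) = 0.3548

0.3548


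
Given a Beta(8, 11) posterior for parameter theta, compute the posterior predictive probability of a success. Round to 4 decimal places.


For a Beta-Bernoulli model, the predictive probability is the mean:
P(success) = 8/(8+11) = 8/19 = 0.4211

0.4211


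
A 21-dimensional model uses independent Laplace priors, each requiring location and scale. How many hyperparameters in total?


Per parameter: 2 (location and scale).
Total = 21 * 2 = 42

42


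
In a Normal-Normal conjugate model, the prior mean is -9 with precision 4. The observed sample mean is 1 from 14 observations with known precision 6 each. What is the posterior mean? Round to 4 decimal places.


Posterior precision = tau0 + n*tau = 4 + 14*6 = 88
Posterior mean = (tau0*mu0 + n*tau*xbar) / posterior_precision
= (4*-9 + 14*6*1) / 88
= 48 / 88 = 0.5455

0.5455


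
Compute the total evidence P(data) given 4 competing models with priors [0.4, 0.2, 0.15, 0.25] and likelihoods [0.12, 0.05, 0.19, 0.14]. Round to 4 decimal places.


Marginal likelihood = sum P(model_i) * P(data|model_i)
Model 1: 0.4 * 0.12 = 0.048
Model 2: 0.2 * 0.05 = 0.01
Model 3: 0.15 * 0.19 = 0.0285
Model 4: 0.25 * 0.14 = 0.035
Total = 0.1215

0.1215


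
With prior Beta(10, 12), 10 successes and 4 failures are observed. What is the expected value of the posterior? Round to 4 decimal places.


Posterior = Beta(20, 16)
E[theta] = alpha/(alpha+beta)
= 20/36 = 0.5556

0.5556


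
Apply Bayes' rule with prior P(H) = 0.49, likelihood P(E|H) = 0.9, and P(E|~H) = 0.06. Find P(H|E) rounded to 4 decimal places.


Step 1: Compute marginal P(E) = P(E|H)P(H) + P(E|~H)P(~H)
= 0.9*0.49 + 0.06*0.51 = 0.4716
Step 2: P(H|E) = P(E|H)P(H)/P(E) = 0.441/0.4716
= 0.9351

0.9351


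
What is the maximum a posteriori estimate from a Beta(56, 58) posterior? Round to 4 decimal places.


The MAP estimate equals the mode of the distribution.
Mode of Beta(a,b) = (a-1)/(a+b-2)
= 55/112
= 0.4911

0.4911


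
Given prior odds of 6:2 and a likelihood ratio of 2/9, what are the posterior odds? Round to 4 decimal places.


Posterior odds = prior odds * LR
Prior odds = 6/2 = 3.0
LR = 2/9 = 0.2222
Posterior odds = 3.0 * 0.2222 = 0.6667

0.6667


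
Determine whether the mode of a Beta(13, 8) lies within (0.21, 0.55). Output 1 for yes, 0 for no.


First find the mode: (a-1)/(a+b-2) = 0.6316
Is 0.6316 in (0.21, 0.55)? 0

0


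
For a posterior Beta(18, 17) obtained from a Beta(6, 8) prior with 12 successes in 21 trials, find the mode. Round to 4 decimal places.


Mode = (alpha - 1) / (alpha + beta - 2)
= 17 / 33
= 0.5152

0.5152


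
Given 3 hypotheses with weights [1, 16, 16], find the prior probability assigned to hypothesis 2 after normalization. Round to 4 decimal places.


To normalize, divide each weight by the sum of all weights.
Sum = 33
Prior(H2) = 16/33 = 0.4848

0.4848


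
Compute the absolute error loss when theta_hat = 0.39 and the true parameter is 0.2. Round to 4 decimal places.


L = |theta_hat - theta_true|
= |0.39 - 0.2| = 0.19

0.19


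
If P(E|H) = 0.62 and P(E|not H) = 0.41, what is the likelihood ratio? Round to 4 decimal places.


Likelihood ratio = P(E|H) / P(E|not H)
= 0.62 / 0.41
= 1.5122

1.5122


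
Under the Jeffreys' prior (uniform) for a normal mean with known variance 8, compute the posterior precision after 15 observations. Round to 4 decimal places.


Prior precision = 0 (flat prior).
Post. prec. = 0 + n/var = 15/8 = 1.875

1.875


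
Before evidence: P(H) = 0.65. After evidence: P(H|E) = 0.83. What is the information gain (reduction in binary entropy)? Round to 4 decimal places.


Prior entropy = 0.9341
Posterior entropy = 0.6577
Information gain = 0.9341 - 0.6577 = 0.2764

0.2764


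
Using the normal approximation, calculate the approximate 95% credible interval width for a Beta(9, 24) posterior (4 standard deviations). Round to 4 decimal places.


Var(Beta) = 9*24/(33^2 * 34) = 0.0058
SD = 0.0764
Width ~ 4*SD = 0.3055

0.3055


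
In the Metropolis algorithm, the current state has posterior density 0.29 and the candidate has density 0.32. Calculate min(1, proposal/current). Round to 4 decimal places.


Ratio = 0.32/0.29 = 1.1034
Acceptance probability = min(1, 1.1034)
= 1.0

1.0


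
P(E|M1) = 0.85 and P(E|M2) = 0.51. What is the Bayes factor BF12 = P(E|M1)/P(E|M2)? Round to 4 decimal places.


Bayes factor BF12 = P(E|M1) / P(E|M2)
= 0.85 / 0.51
= 1.6667

1.6667


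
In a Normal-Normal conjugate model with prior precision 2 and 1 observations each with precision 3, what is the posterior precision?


Posterior precision = prior precision + n * observation precision
= 2 + 1 * 3
= 2 + 3 = 5

5


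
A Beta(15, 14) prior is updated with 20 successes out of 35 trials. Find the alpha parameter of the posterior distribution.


In the Beta-Binomial conjugate update:
alpha_post = alpha_prior + successes
= 15 + 20
= 35

35


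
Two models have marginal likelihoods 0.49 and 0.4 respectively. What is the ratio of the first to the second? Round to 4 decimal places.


Evidence ratio = 0.49 / 0.4
= 1.225

1.225


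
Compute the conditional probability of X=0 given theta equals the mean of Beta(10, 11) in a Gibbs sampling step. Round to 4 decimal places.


Mean of Beta(10, 11) = 0.4762
P(X=0 | theta=0.4762) = 0.5238

0.5238


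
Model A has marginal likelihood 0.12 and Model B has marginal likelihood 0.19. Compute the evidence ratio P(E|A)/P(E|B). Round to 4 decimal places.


Evidence ratio = P(E|A) / P(E|B)
= 0.12 / 0.19
= 0.6316

0.6316


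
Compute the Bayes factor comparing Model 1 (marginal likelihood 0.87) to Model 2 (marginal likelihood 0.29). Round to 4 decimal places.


BF12 = marginal likelihood of M1 / marginal likelihood of M2
= 0.87/0.29
= 3.0

3.0


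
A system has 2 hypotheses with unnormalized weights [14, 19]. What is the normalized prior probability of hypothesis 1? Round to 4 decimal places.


The normalized prior is the weight divided by the total.
Total weight = 33
P(H1) = 14 / 33 = 0.4242

0.4242


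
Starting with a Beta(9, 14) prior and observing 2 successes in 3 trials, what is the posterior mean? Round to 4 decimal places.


Posterior parameters: alpha = 9 + 2 = 11
beta = 14 + 1 = 15
Posterior mean = alpha / (alpha + beta) = 11 / 26
= 0.4231

0.4231


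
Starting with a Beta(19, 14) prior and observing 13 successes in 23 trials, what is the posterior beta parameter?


Posterior beta = prior beta + failures
Failures = 23 - 13 = 10
beta_post = 14 + 10 = 24

24


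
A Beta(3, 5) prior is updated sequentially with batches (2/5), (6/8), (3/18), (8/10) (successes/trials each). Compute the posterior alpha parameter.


Sequential conjugate updating is equivalent to a single batch update.
Total successes across all batches = 19
alpha_posterior = alpha_prior + total_successes = 3 + 19
= 22

22


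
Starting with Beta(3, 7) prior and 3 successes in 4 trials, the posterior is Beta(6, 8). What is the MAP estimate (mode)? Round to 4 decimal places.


The mode of Beta(a, b) when a > 1 and b > 1 is (a-1)/(a+b-2)
= (6 - 1) / (6 + 8 - 2)
= 5 / 12
= 0.4167

0.4167


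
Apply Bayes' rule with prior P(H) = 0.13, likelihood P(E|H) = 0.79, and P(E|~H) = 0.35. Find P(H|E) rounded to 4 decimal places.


Step 1: Compute marginal P(E) = P(E|H)P(H) + P(E|~H)P(~H)
= 0.79*0.13 + 0.35*0.87 = 0.4072
Step 2: P(H|E) = P(E|H)P(H)/P(E) = 0.1027/0.4072
= 0.2522

0.2522


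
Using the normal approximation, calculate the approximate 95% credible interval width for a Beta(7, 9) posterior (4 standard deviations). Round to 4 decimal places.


Var(Beta) = 7*9/(16^2 * 17) = 0.0145
SD = 0.1203
Width ~ 4*SD = 0.4813

0.4813


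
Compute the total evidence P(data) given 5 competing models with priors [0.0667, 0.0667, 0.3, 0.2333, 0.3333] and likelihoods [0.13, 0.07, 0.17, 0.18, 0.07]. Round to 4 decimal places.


Marginal likelihood = sum P(model_i) * P(data|model_i)
Model 1: 0.0667 * 0.13 = 0.0087
Model 2: 0.0667 * 0.07 = 0.0047
Model 3: 0.3 * 0.17 = 0.051
Model 4: 0.2333 * 0.18 = 0.042
Model 5: 0.3333 * 0.07 = 0.0233
Total = 0.1297

0.1297


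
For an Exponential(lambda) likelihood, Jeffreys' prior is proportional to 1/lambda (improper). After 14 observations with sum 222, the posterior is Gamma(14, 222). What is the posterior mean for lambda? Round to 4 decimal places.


Posterior = Gamma(n, sum_x) = Gamma(14, 222)
Posterior mean = shape/rate = 14/222
= 0.0631

0.0631


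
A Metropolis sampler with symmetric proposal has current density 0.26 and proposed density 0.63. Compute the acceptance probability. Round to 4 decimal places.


For symmetric proposals, acceptance = min(1, pi(x*)/pi(x))
= min(1, 0.63/0.26)
= min(1, 2.4231) = 1.0

1.0


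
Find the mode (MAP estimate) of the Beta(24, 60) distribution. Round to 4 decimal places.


For Beta(a,b) with a,b > 1:
Mode = (a-1)/(a+b-2) = (24-1)/(84-2)
= 23/82 = 0.2805

0.2805


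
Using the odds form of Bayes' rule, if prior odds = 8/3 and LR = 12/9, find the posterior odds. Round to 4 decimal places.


Bayes' rule in odds form: posterior odds = prior odds * LR
= (8 * 12) / (3 * 9)
= 96/27 = 3.5556

3.5556


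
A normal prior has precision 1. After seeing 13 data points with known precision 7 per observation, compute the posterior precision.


In the conjugate normal model, precisions add:
tau_posterior = tau_prior + n * tau_data
= 1 + 13*7 = 92

92


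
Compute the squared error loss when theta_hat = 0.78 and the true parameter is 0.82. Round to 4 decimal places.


L = (theta_hat - theta_true)^2
= (0.78 - 0.82)^2
= -0.04^2 = 0.0016

0.0016


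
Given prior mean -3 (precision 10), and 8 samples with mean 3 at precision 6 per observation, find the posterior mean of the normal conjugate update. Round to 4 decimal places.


The posterior mean is a precision-weighted average of prior and data.
Post. prec. = 10 + 48 = 58
Post. mean = (-30 + 144)/58 = 114/58 = 1.9655

1.9655


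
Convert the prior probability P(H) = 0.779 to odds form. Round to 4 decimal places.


P(not H) = 1 - 0.779 = 0.221
Odds = 0.779 / 0.221 = 3.5249

3.5249


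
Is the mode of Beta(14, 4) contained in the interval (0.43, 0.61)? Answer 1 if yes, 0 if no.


Mode = (a-1)/(a+b-2) = 13/16 = 0.8125
Interval: (0.43, 0.61)
Contains mode? 0

0


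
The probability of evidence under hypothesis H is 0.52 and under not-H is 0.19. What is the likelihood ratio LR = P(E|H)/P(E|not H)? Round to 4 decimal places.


LR = 0.52 / 0.19
= 2.7368

2.7368


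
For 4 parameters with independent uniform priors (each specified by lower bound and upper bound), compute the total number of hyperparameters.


A uniform prior has 2 hyperparameters per parameter.
Total = 4 * 2 = 8

8


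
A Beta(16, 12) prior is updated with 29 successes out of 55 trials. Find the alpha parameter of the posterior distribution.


In the Beta-Binomial conjugate update:
alpha_post = alpha_prior + successes
= 16 + 29
= 45

45


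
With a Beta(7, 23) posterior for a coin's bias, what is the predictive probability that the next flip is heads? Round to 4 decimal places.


The predictive probability equals the posterior mean.
P(next = heads) = alpha / (alpha + beta)
= 7 / 30 = 0.2333

0.2333


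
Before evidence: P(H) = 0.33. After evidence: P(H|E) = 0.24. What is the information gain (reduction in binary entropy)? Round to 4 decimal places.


Prior entropy = 0.9149
Posterior entropy = 0.795
Information gain = 0.9149 - 0.795 = 0.1199

0.1199


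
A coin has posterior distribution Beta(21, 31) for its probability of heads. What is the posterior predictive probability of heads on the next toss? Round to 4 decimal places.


Posterior predictive = E[theta] = alpha/(alpha+beta)
= 21/52
= 0.4038

0.4038


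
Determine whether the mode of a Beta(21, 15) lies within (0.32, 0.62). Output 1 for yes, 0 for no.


First find the mode: (a-1)/(a+b-2) = 0.5882
Is 0.5882 in (0.32, 0.62)? 1

1


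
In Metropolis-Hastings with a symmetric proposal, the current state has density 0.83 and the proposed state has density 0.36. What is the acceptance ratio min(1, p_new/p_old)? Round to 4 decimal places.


Ratio = p_new / p_old = 0.36 / 0.83 = 0.4337
Acceptance = min(1, 0.4337) = 0.4337

0.4337


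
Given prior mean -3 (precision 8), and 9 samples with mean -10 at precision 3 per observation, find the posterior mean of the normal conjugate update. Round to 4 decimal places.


The posterior mean is a precision-weighted average of prior and data.
Post. prec. = 8 + 27 = 35
Post. mean = (-24 + -270)/35 = -294/35 = -8.4

-8.4


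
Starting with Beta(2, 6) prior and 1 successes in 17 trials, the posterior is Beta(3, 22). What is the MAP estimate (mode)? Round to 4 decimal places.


The mode of Beta(a, b) when a > 1 and b > 1 is (a-1)/(a+b-2)
= (3 - 1) / (3 + 22 - 2)
= 2 / 23
= 0.087

0.087


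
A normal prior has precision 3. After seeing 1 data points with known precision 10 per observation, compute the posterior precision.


In the conjugate normal model, precisions add:
tau_posterior = tau_prior + n * tau_data
= 3 + 1*10 = 13

13


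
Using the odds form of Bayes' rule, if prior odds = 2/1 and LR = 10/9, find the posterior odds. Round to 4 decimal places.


Bayes' rule in odds form: posterior odds = prior odds * LR
= (2 * 10) / (1 * 9)
= 20/9 = 2.2222

2.2222


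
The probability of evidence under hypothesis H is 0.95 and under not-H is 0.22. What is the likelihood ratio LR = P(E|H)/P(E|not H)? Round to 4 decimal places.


LR = 0.95 / 0.22
= 4.3182

4.3182


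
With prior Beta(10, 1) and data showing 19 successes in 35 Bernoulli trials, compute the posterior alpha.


Conjugate update: alpha_posterior = alpha_prior + k
= 10 + 19 = 29

29


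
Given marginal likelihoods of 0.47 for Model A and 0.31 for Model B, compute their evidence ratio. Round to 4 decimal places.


Ratio = ML(A) / ML(B) = 0.47/0.31
= 1.5161

1.5161


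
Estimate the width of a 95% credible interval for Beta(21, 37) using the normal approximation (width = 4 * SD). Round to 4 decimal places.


For Beta(a,b): Var = ab/((a+b)^2(a+b+1))
Var = 0.0039, SD = 0.0626
Approximate 95% CI width = 4 * 0.0626 = 0.2503

0.2503


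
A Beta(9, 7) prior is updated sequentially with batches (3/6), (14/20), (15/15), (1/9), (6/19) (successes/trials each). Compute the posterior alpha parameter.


Sequential conjugate updating is equivalent to a single batch update.
Total successes across all batches = 39
alpha_posterior = alpha_prior + total_successes = 9 + 39
= 48

48


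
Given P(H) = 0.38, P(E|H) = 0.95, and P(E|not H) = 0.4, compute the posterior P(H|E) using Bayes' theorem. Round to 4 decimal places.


By Bayes' theorem: P(H|E) = P(E|H)*P(H) / P(E)
P(E) = P(E|H)*P(H) + P(E|not H)*P(not H)
P(E) = 0.95*0.38 + 0.4*0.62 = 0.609
P(H|E) = 0.95*0.38 / 0.609 = 0.5928

0.5928


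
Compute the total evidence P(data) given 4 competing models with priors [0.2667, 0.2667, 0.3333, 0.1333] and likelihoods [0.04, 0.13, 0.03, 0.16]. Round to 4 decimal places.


Marginal likelihood = sum P(model_i) * P(data|model_i)
Model 1: 0.2667 * 0.04 = 0.0107
Model 2: 0.2667 * 0.13 = 0.0347
Model 3: 0.3333 * 0.03 = 0.01
Model 4: 0.1333 * 0.16 = 0.0213
Total = 0.0767

0.0767


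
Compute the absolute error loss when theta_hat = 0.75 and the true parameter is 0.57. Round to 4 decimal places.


L = |theta_hat - theta_true|
= |0.75 - 0.57| = 0.18

0.18


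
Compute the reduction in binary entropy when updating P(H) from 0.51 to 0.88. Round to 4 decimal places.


H_before = -p*log2(p) - (1-p)*log2(1-p) for p=0.51: 0.9997
H_after for p=0.88: 0.5294
Reduction = 0.9997 - 0.5294 = 0.4704

0.4704


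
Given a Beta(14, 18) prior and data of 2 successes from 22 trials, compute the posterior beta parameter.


Number of failures = 22 - 2 = 20
Posterior beta = 18 + 20 = 38

38


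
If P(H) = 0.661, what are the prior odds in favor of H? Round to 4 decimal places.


Prior odds = P(H) / (1 - P(H))
= 0.661 / 0.339
= 1.9499

1.9499


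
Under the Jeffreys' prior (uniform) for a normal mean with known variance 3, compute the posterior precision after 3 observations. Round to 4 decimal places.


Prior precision = 0 (flat prior).
Post. prec. = 0 + n/var = 3/3 = 1.0

1.0


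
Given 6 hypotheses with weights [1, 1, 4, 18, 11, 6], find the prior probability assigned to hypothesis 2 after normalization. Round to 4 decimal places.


To normalize, divide each weight by the sum of all weights.
Sum = 41
Prior(H2) = 1/41 = 0.0244

0.0244


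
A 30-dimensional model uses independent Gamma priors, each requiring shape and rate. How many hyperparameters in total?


Per parameter: 2 (shape and rate).
Total = 30 * 2 = 60

60


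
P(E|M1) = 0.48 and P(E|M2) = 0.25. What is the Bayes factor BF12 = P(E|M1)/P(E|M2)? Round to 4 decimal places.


Bayes factor BF12 = P(E|M1) / P(E|M2)
= 0.48 / 0.25
= 1.92

1.92


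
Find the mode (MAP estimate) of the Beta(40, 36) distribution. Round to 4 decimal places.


For Beta(a,b) with a,b > 1:
Mode = (a-1)/(a+b-2) = (40-1)/(76-2)
= 39/74 = 0.527

0.527


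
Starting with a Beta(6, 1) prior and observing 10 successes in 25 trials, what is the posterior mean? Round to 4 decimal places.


Posterior parameters: alpha = 6 + 10 = 16
beta = 1 + 15 = 16
Posterior mean = alpha / (alpha + beta) = 16 / 32
= 0.5

0.5


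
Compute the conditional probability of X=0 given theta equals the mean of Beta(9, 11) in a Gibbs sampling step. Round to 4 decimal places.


Mean of Beta(9, 11) = 0.45
P(X=0 | theta=0.45) = 0.55

0.55


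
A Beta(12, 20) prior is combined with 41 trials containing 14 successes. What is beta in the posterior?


In conjugate updating:
beta_posterior = beta_prior + (n - k)
= 20 + (41 - 14)
= 20 + 27 = 47

47


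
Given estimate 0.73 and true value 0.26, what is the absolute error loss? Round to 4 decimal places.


Absolute error = |estimate - true|
= |0.47| = 0.47

0.47


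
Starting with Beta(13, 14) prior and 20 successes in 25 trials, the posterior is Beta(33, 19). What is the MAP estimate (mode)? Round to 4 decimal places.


The mode of Beta(a, b) when a > 1 and b > 1 is (a-1)/(a+b-2)
= (33 - 1) / (33 + 19 - 2)
= 32 / 50
= 0.64

0.64


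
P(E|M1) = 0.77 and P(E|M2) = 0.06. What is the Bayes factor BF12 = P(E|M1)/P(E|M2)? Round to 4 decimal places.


Bayes factor BF12 = P(E|M1) / P(E|M2)
= 0.77 / 0.06
= 12.8333

12.8333


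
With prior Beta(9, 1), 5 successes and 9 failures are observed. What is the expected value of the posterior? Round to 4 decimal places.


Posterior = Beta(14, 10)
E[theta] = alpha/(alpha+beta)
= 14/24 = 0.5833

0.5833


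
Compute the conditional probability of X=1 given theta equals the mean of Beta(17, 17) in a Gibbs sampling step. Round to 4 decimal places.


Mean of Beta(17, 17) = 0.5
P(X=1 | theta=0.5) = 0.5

0.5


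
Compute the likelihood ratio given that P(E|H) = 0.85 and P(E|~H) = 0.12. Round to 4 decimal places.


LR = P(E|H) / P(E|~H)
= 0.85 / 0.12 = 7.0833

7.0833


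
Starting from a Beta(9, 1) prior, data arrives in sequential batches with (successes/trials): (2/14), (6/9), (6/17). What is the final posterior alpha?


In sequential Bayesian updating, we sum all successes.
Total successes = 14
Final alpha = 9 + 14 = 23

23


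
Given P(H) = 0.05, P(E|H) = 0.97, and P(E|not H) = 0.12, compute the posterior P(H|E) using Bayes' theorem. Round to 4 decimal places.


By Bayes' theorem: P(H|E) = P(E|H)*P(H) / P(E)
P(E) = P(E|H)*P(H) + P(E|not H)*P(not H)
P(E) = 0.97*0.05 + 0.12*0.95 = 0.1625
P(H|E) = 0.97*0.05 / 0.1625 = 0.2985

0.2985


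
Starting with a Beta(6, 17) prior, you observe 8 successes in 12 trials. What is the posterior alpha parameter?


For a Beta-Binomial conjugate model:
Posterior alpha = prior alpha + number of successes
= 6 + 8 = 14

14


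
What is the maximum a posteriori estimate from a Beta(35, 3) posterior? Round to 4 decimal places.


The MAP estimate equals the mode of the distribution.
Mode of Beta(a,b) = (a-1)/(a+b-2)
= 34/36
= 0.9444

0.9444


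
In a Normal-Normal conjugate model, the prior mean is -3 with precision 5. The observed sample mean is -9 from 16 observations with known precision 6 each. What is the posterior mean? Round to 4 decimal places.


Posterior precision = tau0 + n*tau = 5 + 16*6 = 101
Posterior mean = (tau0*mu0 + n*tau*xbar) / posterior_precision
= (5*-3 + 16*6*-9) / 101
= -879 / 101 = -8.703

-8.703


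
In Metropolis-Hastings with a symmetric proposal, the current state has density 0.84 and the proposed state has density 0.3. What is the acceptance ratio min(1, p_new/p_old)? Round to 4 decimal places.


Ratio = p_new / p_old = 0.3 / 0.84 = 0.3571
Acceptance = min(1, 0.3571) = 0.3571

0.3571


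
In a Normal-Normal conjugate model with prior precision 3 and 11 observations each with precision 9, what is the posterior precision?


Posterior precision = prior precision + n * observation precision
= 3 + 11 * 9
= 3 + 99 = 102

102


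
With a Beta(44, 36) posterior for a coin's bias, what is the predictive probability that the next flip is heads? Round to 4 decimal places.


The predictive probability equals the posterior mean.
P(next = heads) = alpha / (alpha + beta)
= 44 / 80 = 0.55

0.55


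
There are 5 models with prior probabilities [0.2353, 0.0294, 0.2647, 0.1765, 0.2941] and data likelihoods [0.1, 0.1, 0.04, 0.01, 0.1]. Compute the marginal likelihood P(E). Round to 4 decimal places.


P(E) = sum over models of P(M_i) * P(E|M_i)
= 0.2353*0.1 + 0.0294*0.1 + 0.2647*0.04 + 0.1765*0.01 + 0.2941*0.1
= 0.0682

0.0682


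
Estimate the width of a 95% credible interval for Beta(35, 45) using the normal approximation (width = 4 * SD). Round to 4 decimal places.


For Beta(a,b): Var = ab/((a+b)^2(a+b+1))
Var = 0.003, SD = 0.0551
Approximate 95% CI width = 4 * 0.0551 = 0.2205

0.2205


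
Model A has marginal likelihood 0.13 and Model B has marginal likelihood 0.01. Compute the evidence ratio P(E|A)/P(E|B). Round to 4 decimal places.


Evidence ratio = P(E|A) / P(E|B)
= 0.13 / 0.01
= 13.0

13.0


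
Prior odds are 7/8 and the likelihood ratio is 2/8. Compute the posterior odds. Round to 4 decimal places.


Posterior odds = prior odds * likelihood ratio
= (7/8) * (2/8)
= 14 / 64
= 0.2188

0.2188


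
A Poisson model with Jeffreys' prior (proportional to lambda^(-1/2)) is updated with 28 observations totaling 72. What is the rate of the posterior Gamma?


Posterior = Gamma(0.5 + S, n)
= Gamma(0.5 + 72, 28)
Posterior rate = 0 + n = 28

28.0


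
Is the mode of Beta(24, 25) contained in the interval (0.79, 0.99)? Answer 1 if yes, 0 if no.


Mode = (a-1)/(a+b-2) = 23/47 = 0.4894
Interval: (0.79, 0.99)
Contains mode? 0

0


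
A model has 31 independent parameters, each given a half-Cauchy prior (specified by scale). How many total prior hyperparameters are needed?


Each half-Cauchy prior needs 1 hyperparameter (scale).
Total = 1 * 31 = 31

31


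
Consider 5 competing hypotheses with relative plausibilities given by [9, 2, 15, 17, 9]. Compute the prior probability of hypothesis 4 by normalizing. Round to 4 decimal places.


Sum of weights = 9 + 2 + 15 + 17 + 9 = 52
Normalized prior for H4 = 17 / 52
= 0.3269

0.3269


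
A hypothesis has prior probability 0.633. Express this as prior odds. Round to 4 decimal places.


Odds = P(H) / P(not H) = 0.633 / 0.367
= 1.7248

1.7248


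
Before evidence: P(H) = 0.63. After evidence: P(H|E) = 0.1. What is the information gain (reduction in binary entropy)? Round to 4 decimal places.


Prior entropy = 0.9507
Posterior entropy = 0.469
Information gain = 0.9507 - 0.469 = 0.4817

0.4817


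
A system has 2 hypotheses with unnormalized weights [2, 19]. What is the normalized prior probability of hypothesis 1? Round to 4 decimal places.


The normalized prior is the weight divided by the total.
Total weight = 21
P(H1) = 2 / 21 = 0.0952

0.0952


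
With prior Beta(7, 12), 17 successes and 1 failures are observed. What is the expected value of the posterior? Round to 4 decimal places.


Posterior = Beta(24, 13)
E[theta] = alpha/(alpha+beta)
= 24/37 = 0.6486

0.6486


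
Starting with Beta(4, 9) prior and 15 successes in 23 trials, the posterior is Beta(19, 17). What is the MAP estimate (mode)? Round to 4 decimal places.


The mode of Beta(a, b) when a > 1 and b > 1 is (a-1)/(a+b-2)
= (19 - 1) / (19 + 17 - 2)
= 18 / 34
= 0.5294

0.5294


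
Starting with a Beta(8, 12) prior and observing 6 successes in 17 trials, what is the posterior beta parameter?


Posterior beta = prior beta + failures
Failures = 17 - 6 = 11
beta_post = 12 + 11 = 23

23


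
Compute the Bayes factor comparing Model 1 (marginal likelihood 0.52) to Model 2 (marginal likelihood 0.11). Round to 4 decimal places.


BF12 = marginal likelihood of M1 / marginal likelihood of M2
= 0.52/0.11
= 4.7273

4.7273


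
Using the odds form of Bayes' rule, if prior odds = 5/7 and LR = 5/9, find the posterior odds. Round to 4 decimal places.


Bayes' rule in odds form: posterior odds = prior odds * LR
= (5 * 5) / (7 * 9)
= 25/63 = 0.3968

0.3968


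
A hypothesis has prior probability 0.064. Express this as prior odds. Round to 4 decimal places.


Odds = P(H) / P(not H) = 0.064 / 0.936
= 0.0684

0.0684


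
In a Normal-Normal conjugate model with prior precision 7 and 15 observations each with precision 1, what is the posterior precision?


Posterior precision = prior precision + n * observation precision
= 7 + 15 * 1
= 7 + 15 = 22

22


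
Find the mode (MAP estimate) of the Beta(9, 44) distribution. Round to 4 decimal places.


For Beta(a,b) with a,b > 1:
Mode = (a-1)/(a+b-2) = (9-1)/(53-2)
= 8/51 = 0.1569

0.1569


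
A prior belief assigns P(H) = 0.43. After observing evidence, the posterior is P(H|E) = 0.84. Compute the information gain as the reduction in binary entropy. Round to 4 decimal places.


H(prior) = -0.43*log2(0.43) - 0.57*log2(0.57)
= 0.9858
H(post) = -0.84*log2(0.84) - 0.16*log2(0.16)
= 0.6343
IG = 0.9858 - 0.6343 = 0.3515

0.3515


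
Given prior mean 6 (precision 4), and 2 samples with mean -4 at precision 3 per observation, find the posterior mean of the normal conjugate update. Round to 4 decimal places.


The posterior mean is a precision-weighted average of prior and data.
Post. prec. = 4 + 6 = 10
Post. mean = (24 + -24)/10 = 0/10 = 0.0

0.0


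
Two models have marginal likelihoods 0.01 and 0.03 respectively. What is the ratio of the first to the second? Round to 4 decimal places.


Evidence ratio = 0.01 / 0.03
= 0.3333

0.3333


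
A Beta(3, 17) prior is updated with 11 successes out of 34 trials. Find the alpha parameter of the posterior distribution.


In the Beta-Binomial conjugate update:
alpha_post = alpha_prior + successes
= 3 + 11
= 14

14
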